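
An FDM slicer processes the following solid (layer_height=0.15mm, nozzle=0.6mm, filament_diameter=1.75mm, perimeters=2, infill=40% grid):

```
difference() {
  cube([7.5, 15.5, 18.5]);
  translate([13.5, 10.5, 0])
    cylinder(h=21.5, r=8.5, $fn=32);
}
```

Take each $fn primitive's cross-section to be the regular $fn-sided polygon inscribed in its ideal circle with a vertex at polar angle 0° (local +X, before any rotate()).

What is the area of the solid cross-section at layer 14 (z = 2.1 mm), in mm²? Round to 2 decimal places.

At z = 2.1 mm: the cube is present — its section is the full 7.5×15.5 rectangle (area 116.25 mm²); the r=8.5 cylinder at (13.5, 10.5) contributes a regular 32-gon of circumradius 8.5 (area = (32/2)·8.500²·sin(360°/32) = 225.52 mm²); Taking the first minus the rest: starting from the 7.5×15.5 cube (116.25 mm²), the r=8.5 cylinder at (13.5, 10.5) partially overlaps it — only the 19.95 mm² overlap (of its 225.52 mm²) is removed, clipping the outline — area = 96.30 mm². Overall, the cross-section is a single solid region. Net area = 96.30 mm².

96.30 mm²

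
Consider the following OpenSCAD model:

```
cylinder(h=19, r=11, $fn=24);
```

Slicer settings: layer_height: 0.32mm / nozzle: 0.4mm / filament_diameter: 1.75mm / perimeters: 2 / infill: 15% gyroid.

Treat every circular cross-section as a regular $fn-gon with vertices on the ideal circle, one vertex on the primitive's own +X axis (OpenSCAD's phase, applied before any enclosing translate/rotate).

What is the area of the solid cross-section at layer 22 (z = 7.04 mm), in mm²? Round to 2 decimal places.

At z = 7.04 mm: the cylinder: section is a regular 24-gon, circumradius r=11 (area = (24/2)·11.000²·sin(360°/24) = 375.81 mm²). Overall, the cross-section is a single solid region. Net area = 375.81 mm².

375.81 mm²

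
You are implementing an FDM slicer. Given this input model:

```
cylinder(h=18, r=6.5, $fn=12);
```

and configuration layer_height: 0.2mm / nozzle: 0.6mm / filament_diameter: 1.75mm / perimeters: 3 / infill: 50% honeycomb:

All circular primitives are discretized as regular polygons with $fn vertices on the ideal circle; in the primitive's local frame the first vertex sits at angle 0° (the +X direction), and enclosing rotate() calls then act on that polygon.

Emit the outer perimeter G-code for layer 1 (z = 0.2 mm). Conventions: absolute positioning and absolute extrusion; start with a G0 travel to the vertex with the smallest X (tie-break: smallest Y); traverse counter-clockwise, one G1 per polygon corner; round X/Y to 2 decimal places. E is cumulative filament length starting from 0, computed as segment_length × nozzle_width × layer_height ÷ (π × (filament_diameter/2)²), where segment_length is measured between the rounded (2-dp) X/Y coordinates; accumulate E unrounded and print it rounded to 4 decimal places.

At z = 0.2 mm: the r=6.5 cylinder gives a regular 12-gon of circumradius 6.5 (constant along its height). The outline is a single polygon with 12 vertices. Extrusion per mm of travel: 0.6 × 0.2 / (π × 0.875²) = 0.049890. Accumulating E over each segment gives final E = 2.0145.

G0 X-6.50 Y0.00 Z0.20
G1 X-5.63 Y-3.25 E0.1679
G1 X-3.25 Y-5.63 E0.3358
G1 X0.00 Y-6.50 E0.5036
G1 X3.25 Y-5.63 E0.6715
G1 X5.63 Y-3.25 E0.8394
G1 X6.50 Y0.00 E1.0073
G1 X5.63 Y3.25 E1.1751
G1 X3.25 Y5.63 E1.3430
G1 X0.00 Y6.50 E1.5109
G1 X-3.25 Y5.63 E1.6787
G1 X-5.63 Y3.25 E1.8467
G1 X-6.50 Y0.00 E2.0145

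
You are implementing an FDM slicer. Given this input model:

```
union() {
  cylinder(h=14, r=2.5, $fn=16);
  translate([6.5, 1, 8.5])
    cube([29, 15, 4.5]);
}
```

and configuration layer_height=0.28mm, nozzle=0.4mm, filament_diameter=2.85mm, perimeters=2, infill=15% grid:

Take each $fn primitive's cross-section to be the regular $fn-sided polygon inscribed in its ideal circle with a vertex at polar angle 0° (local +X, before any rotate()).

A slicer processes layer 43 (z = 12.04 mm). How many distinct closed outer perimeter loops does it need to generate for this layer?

At z = 12.04 mm: the r=2.5 cylinder contributes a regular 16-gon of circumradius 2.5; the 29×15 cube at (6.5, 1) contributes its full rectangle; Merging all regions: the 2 present regions are separate (no shared area or edge), so areas and boundary lengths simply add and each stays a separate island — 2 connected regions. The result has 2 disconnected regions.

2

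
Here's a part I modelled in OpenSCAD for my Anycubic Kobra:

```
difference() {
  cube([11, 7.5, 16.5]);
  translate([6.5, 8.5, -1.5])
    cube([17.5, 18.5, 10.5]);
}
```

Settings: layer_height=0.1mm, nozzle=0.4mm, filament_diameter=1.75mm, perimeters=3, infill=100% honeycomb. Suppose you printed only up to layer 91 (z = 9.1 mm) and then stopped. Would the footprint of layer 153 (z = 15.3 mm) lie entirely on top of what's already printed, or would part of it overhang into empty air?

entirely on top

Compare the two slices. At z = 9.1: the cube is present — its section is the full 11×7.5 rectangle (area 82.50 mm²); the cube at (6.5, 8.5) is absent (z outside [-1.5, 9]); After the difference (first − rest): none of the subtracted shapes is present at this height, so the 11×7.5 cube is unchanged — area = 82.50 mm². At z = 15.3: the cube (footprint 11×7.5) is included at this height (area 82.50 mm²); the cube at (6.5, 8.5) is not intersected at this z (z outside [-1.5, 9]); After the difference (first − rest): none of the subtracted shapes is present at this height, so the 11×7.5 cube is unchanged — area = 82.50 mm². Checking containment: the cross-section at z = 15.3 is a subset of the cross-section at z = 9.1.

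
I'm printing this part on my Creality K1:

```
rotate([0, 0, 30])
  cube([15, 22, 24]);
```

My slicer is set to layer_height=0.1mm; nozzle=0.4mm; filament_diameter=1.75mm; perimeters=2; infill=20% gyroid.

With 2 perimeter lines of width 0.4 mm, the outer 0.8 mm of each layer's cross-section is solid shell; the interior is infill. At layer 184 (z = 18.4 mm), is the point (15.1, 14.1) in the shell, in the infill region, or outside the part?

outside

At z = 18.4 mm: the cube is present — its section is the full 15×22 rectangle; (whole slice rotated 30° about Z — lengths, areas and connectivity unchanged). Overall, the cross-section is a single solid region. Undo the 30° rotation: the query point maps to (20.127, 4.661) in the un-rotated model frame. The nearest boundary edge runs (15.00, 0.00)→(15.00, 22.00); distance from the point to it = 5.13 mm. The point is not inside any of the regions above, so it lies outside the cross-section (5.13 mm from the nearest boundary).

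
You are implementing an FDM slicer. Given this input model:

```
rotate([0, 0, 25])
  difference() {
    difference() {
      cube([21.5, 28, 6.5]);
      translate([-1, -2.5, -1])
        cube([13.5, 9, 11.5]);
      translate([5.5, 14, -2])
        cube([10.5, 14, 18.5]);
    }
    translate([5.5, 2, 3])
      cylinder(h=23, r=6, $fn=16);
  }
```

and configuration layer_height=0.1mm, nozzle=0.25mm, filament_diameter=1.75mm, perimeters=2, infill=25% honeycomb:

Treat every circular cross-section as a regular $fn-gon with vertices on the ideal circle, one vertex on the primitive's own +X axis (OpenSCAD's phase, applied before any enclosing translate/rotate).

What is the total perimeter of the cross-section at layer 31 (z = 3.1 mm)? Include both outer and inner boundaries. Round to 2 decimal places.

At z = 3.1 mm: the 21.5×28 cube contributes its full rectangle (perimeter 99.00 mm); the cube at (-1, -2.5) is present — its section is the full 13.5×9 rectangle (perimeter 45.00 mm); the 10.5×14 cube at (5.5, 14) contributes its full rectangle (perimeter 49.00 mm); Taking the first minus the rest: starting from the 21.5×28 cube, the 13.5×9 cube at (-1, -2.5) partially overlaps it — only the 81.25 mm² overlap (of its 121.50 mm²) is removed, clipping the outline; the 10.5×14 cube at (5.5, 14) lies inside it touching the edge (removes its full 147.00 mm²) — boundary = 127.00 mm; the r=6 cylinder at (5.5, 2) gives a regular 16-gon of circumradius 6 (constant along its height) (perimeter = 2·16·6.000·sin(180°/16) = 37.46 mm); Subtracting the remaining from the first: starting from the result so far, the r=6 cylinder at (5.5, 2) partially overlaps it — only the 7.47 mm² overlap (of its 110.21 mm²) is removed, clipping the outline — boundary = 127.72 mm; (whole slice rotated 25° about Z — lengths, areas and connectivity unchanged). Overall, the cross-section is a single solid region. Total boundary length (outer) = 127.72 mm.

127.72 mm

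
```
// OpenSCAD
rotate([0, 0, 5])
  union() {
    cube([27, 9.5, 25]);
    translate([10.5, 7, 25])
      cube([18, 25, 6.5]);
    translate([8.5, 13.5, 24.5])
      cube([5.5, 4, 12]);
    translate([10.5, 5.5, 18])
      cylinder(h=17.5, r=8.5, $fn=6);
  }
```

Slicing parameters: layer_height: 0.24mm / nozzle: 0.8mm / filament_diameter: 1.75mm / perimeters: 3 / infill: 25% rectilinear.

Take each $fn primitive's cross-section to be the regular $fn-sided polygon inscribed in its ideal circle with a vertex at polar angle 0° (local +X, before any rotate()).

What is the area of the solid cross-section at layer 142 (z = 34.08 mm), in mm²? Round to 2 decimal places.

At z = 34.08 mm: the cube is not intersected at this z (z outside [0, 25]); the cube at (10.5, 7) is not intersected at this z (z outside [25, 31.5]); the cube at (8.5, 13.5) (footprint 5.5×4) is included at this height (area 22.00 mm²); the cylinder at (10.5, 5.5): section is a regular 6-gon, circumradius r=8.5 (area = (6/2)·8.500²·sin(360°/6) = 187.71 mm²); Taking the union: the 2 present regions are separate (no shared area or edge), so areas and boundary lengths simply add and each stays a separate island — area = 209.71 mm²; (whole slice rotated 5° about Z — lengths, areas and connectivity unchanged). Overall, the cross-section has 2 separate islands. Net area = 209.71 mm².

209.71 mm²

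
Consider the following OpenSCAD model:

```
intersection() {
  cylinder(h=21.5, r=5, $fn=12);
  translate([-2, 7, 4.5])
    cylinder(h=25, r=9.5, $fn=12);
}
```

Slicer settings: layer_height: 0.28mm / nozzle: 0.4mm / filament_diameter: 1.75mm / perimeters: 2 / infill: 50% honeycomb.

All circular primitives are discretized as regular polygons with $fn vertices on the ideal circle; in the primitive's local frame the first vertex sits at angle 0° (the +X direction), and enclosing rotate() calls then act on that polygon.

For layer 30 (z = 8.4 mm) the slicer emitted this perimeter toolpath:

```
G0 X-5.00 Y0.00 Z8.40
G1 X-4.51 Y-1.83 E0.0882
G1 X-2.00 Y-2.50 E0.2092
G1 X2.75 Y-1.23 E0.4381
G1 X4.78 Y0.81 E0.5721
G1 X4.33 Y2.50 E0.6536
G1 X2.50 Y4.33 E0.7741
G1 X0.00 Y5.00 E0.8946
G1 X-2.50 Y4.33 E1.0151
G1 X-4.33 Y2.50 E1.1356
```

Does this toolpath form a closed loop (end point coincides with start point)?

no

Start point (G0): (-5.00, 0.00). End point (last G1): the path does not return to the start — open.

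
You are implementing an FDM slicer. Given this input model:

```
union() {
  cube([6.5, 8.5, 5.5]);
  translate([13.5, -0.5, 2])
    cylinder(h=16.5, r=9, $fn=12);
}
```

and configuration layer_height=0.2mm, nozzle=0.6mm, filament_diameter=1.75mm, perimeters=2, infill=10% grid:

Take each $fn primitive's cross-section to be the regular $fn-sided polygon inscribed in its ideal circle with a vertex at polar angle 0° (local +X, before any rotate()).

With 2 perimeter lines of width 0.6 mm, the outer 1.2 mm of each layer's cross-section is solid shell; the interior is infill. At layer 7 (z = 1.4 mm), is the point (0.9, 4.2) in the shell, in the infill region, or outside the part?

shell

At z = 1.4 mm: the cube is present — its section is the full 6.5×8.5 rectangle; the cylinder at (13.5, -0.5) is absent (z outside [2, 18.5]); Combining (union): only the 6.5×8.5 cube is present, so the union is just that shape — 1 connected region. Overall, the cross-section is a single solid region. The nearest boundary edge runs (0.00, 8.50)→(0.00, 0.00); distance from the point to it = 0.90 mm. The point is inside the cross-section, 0.90 mm from the nearest boundary — within the 1.2 mm shell band (2 × 0.6).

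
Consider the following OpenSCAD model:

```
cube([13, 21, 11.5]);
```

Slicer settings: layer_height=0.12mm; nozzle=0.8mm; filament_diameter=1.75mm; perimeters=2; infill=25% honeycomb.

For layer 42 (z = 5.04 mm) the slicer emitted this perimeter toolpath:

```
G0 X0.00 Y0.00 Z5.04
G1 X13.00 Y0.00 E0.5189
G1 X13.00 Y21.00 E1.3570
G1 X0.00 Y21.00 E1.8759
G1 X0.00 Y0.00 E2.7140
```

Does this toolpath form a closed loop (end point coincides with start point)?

Start point (G0): (0.00, 0.00). End point (last G1): the path returns to the start — closed.

yes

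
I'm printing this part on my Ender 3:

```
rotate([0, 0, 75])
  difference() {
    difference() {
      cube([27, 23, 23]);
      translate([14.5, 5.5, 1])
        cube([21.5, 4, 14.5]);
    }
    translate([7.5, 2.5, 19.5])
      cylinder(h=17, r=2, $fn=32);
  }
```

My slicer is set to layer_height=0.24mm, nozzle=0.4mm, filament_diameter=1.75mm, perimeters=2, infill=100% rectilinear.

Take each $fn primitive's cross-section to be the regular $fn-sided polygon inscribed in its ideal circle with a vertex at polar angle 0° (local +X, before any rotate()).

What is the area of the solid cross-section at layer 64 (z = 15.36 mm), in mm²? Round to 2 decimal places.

At z = 15.36 mm: the 27×23 cube contributes its full rectangle (area 621.00 mm²); the cube at (14.5, 5.5) (footprint 21.5×4) is included at this height (area 86.00 mm²); Subtracting the remaining from the first: starting from the 27×23 cube (621.00 mm²), the 21.5×4 cube at (14.5, 5.5) partially overlaps it — only the 50.00 mm² overlap (of its 86.00 mm²) is removed, clipping the outline — area = 571.00 mm²; the cylinder at (7.5, 2.5) is absent (z outside [19.5, 36.5]); After the difference (first − rest): none of the subtracted shapes is present at this height, so the result so far is unchanged — area = 571.00 mm²; (whole slice rotated 75° about Z — lengths, areas and connectivity unchanged). Overall, the cross-section is a single solid region. Net area = 571.00 mm².

571.00 mm²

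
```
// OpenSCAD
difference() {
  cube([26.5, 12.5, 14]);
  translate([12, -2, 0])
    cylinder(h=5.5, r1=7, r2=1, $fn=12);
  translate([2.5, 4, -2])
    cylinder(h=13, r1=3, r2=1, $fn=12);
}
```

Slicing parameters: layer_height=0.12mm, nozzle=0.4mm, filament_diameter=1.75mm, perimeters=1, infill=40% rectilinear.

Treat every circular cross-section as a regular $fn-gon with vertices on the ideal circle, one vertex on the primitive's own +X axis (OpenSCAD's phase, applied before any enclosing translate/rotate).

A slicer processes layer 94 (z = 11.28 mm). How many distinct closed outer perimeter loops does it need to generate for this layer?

At z = 11.28 mm: the cube (footprint 26.5×12.5) is included at this height; the cone at (12, -2) is not intersected at this z (z outside [0, 5.5]); the cone at (2.5, 4) is not intersected at this z (z outside [-2, 11]); After the difference (first − rest): none of the subtracted shapes is present at this height, so the 26.5×12.5 cube is unchanged — 1 connected region. The result has 1 disconnected region.

1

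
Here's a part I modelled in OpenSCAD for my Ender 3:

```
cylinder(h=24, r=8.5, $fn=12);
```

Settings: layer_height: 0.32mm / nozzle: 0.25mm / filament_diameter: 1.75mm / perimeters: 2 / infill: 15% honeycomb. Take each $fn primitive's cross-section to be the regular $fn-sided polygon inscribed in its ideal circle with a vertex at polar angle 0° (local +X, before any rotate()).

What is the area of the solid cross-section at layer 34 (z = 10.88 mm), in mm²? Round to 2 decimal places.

216.75 mm²

At z = 10.88 mm: the r=8.5 cylinder gives a regular 12-gon of circumradius 8.5 (constant along its height) (area = (12/2)·8.500²·sin(360°/12) = 216.75 mm²). Overall, the cross-section is a single solid region. Net area = 216.75 mm².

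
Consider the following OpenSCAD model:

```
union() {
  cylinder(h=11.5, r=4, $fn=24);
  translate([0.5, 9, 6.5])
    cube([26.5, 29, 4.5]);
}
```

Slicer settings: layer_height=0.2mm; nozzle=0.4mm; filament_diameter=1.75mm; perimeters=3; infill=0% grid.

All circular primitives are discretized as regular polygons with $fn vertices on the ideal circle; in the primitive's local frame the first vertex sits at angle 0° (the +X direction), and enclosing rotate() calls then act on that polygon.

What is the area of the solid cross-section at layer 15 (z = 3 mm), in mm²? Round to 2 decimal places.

49.69 mm²

At z = 3 mm: the cylinder: section is a regular 24-gon, circumradius r=4 (area = (24/2)·4.000²·sin(360°/24) = 49.69 mm²); the cube at (0.5, 9) is not intersected at this z (z outside [6.5, 11]); Merging all regions: only the r=4 cylinder is present, so the union is just that shape — area = 49.69 mm². Overall, the cross-section is a single solid region. Net area = 49.69 mm².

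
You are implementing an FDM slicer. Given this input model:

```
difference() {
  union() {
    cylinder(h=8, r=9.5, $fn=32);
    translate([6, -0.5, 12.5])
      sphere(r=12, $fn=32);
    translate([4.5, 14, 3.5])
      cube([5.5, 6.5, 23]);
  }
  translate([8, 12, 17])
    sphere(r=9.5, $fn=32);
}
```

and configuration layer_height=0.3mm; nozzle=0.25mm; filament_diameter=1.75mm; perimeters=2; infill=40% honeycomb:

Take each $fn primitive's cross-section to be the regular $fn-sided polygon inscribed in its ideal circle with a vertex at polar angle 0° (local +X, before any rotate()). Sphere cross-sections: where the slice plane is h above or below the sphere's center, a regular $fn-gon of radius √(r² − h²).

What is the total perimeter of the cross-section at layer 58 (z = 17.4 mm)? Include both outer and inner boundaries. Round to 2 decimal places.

At z = 17.4 mm: the cylinder does not reach this height (z outside [0, 8]); the sphere at (6, -0.5): section is a regular 32-gon, circumradius = √(r²−h²) = √(12²−4.9²) = 10.954 (perimeter = 2·32·10.954·sin(180°/32) = 68.72 mm); the cube at (4.5, 14) (footprint 5.5×6.5) is included at this height (perimeter 24.00 mm); Taking the union: the 2 present regions are separate (no shared area or edge), so areas and boundary lengths simply add and each stays a separate island — boundary = 92.72 mm; the r=9.5 sphere at (8, 12) slices to a regular 32-gon of circumradius 9.492 (√(r²−h²) with h=0.4 from center) (perimeter = 2·32·9.492·sin(180°/32) = 59.54 mm); Taking the first minus the rest: starting from the result so far, the r=9.5 sphere at (8, 12) partially overlaps it — only the 121.30 mm² overlap (of its 281.21 mm²) is removed, clipping the outline — boundary = 69.79 mm. Overall, the cross-section is a single solid region. Total boundary length (outer) = 69.79 mm.

69.79 mm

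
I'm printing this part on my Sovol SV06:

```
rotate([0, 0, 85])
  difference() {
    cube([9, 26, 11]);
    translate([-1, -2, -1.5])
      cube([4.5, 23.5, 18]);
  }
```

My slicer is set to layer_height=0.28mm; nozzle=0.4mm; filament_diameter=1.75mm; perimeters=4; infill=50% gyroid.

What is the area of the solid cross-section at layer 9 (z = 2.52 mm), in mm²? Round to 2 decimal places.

158.75 mm²

At z = 2.52 mm: the cube is present — its section is the full 9×26 rectangle (area 234.00 mm²); the 4.5×23.5 cube at (-1, -2) contributes its full rectangle (area 105.75 mm²); Subtracting the remaining from the first: starting from the 9×26 cube (234.00 mm²), the 4.5×23.5 cube at (-1, -2) partially overlaps it — only the 75.25 mm² overlap (of its 105.75 mm²) is removed, clipping the outline — area = 158.75 mm²; (rotated 85° about Z; rotation is an isometry so areas/perimeters/island counts are preserved). Overall, the cross-section is a single solid region. Net area = 158.75 mm².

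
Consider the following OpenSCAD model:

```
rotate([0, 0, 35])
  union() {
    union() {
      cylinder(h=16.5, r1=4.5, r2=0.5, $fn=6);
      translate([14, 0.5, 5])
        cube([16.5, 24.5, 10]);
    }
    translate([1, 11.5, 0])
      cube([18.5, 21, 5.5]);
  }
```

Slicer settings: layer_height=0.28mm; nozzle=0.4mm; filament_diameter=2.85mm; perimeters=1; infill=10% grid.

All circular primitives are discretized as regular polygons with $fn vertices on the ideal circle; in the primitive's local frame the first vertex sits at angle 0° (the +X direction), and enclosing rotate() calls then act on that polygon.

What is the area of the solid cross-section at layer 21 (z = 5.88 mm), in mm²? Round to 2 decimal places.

At z = 5.88 mm: the cone: at t=0.356 of its height the radius interpolates to r₁+(r₂−r₁)t = 3.075, giving a regular 6-gon of that circumradius (area = (6/2)·3.075²·sin(360°/6) = 24.56 mm²); the cube at (14, 0.5) (footprint 16.5×24.5) is included at this height (area 404.25 mm²); Taking the union: the 2 present regions are separate (no shared area or edge), so areas and boundary lengths simply add and each stays a separate island — area = 428.81 mm²; the cube at (1, 11.5) does not reach this height (z outside [0, 5.5]); Combining (union): only that combined region is present, so the union is just that shape — area = 428.81 mm²; (rotated 35° about Z; rotation is an isometry so areas/perimeters/island counts are preserved). Overall, the cross-section has 2 separate islands. Net area = 428.81 mm².

428.81 mm²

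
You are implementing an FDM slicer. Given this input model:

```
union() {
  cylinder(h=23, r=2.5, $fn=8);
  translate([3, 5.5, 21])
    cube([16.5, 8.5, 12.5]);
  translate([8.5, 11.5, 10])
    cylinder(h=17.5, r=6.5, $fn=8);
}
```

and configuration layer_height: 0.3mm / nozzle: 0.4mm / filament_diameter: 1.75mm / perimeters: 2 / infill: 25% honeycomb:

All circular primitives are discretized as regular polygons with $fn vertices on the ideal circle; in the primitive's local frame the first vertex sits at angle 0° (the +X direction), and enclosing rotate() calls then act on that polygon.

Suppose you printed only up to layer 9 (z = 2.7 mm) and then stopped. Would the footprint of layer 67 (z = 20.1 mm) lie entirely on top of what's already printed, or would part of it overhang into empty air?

Compare the two slices. At z = 2.7: the r=2.5 cylinder contributes a regular 8-gon of circumradius 2.5 (area = (8/2)·2.500²·sin(360°/8) = 17.68 mm²); the cube at (3, 5.5) is not intersected at this z (z outside [21, 33.5]); the cylinder at (8.5, 11.5) does not reach this height (z outside [10, 27.5]); Taking the union: only the r=2.5 cylinder is present, so the union is just that shape — area = 17.68 mm². At z = 20.1: the cylinder: section is a regular 8-gon, circumradius r=2.5 (area = (8/2)·2.500²·sin(360°/8) = 17.68 mm²); the cube at (3, 5.5) is not intersected at this z (z outside [21, 33.5]); the r=6.5 cylinder at (8.5, 11.5) gives a regular 8-gon of circumradius 6.5 (constant along its height) (area = (8/2)·6.500²·sin(360°/8) = 119.50 mm²); Taking the union: the 2 present regions are separate (no shared area or edge), so areas and boundary lengths simply add and each stays a separate island — area = 137.18 mm². Checking containment: at z = 20.1 the cross-section extends beyond the z = 2.7 cross-section by about 119.50 mm².

part overhangs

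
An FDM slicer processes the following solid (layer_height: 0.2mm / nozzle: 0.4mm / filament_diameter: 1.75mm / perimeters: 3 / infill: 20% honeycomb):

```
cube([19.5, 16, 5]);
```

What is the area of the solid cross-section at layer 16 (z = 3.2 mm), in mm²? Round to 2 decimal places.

312.00 mm²

At z = 3.2 mm: the cube (footprint 19.5×16) is included at this height (area 312.00 mm²). Overall, the cross-section is a single solid region. Net area = 312.00 mm².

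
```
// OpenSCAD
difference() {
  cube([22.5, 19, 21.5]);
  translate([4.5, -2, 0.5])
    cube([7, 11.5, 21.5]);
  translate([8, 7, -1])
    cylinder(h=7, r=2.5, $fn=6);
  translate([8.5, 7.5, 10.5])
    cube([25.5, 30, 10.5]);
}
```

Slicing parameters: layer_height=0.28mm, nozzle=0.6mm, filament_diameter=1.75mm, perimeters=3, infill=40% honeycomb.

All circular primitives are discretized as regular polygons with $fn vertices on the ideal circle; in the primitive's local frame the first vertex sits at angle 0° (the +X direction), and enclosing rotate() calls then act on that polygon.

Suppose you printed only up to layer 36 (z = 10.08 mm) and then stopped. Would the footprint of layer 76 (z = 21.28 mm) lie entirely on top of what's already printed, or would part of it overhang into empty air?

entirely on top

Compare the two slices. At z = 10.08: the cube is present — its section is the full 22.5×19 rectangle (area 427.50 mm²); the cube at (4.5, -2) (footprint 7×11.5) is included at this height (area 80.50 mm²); the cylinder at (8, 7) is not intersected at this z (z outside [-1, 6]); the cube at (8.5, 7.5) does not reach this height (z outside [10.5, 21]); Taking the first minus the rest: starting from the 22.5×19 cube (427.50 mm²), the 7×11.5 cube at (4.5, -2) partially overlaps it — only the 66.50 mm² overlap (of its 80.50 mm²) is removed, clipping the outline — area = 361.00 mm². At z = 21.28: the cube is present — its section is the full 22.5×19 rectangle (area 427.50 mm²); the 7×11.5 cube at (4.5, -2) contributes its full rectangle (area 80.50 mm²); the cylinder at (8, 7) is not intersected at this z (z outside [-1, 6]); the cube at (8.5, 7.5) is not intersected at this z (z outside [10.5, 21]); Taking the first minus the rest: starting from the 22.5×19 cube (427.50 mm²), the 7×11.5 cube at (4.5, -2) partially overlaps it — only the 66.50 mm² overlap (of its 80.50 mm²) is removed, clipping the outline — area = 361.00 mm². Checking containment: the cross-section at z = 21.28 is a subset of the cross-section at z = 10.08.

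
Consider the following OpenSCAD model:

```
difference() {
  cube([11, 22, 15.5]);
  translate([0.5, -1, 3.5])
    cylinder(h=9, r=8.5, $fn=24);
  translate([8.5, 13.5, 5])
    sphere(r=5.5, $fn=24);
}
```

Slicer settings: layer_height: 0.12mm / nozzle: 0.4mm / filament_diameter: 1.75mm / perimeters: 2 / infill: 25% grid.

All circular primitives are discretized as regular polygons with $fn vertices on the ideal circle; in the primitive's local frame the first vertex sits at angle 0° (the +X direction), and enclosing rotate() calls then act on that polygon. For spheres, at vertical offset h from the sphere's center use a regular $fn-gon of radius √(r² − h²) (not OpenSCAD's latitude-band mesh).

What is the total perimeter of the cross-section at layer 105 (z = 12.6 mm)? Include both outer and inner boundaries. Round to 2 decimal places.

At z = 12.6 mm: the cube is present — its section is the full 11×22 rectangle (perimeter 66.00 mm); the cylinder at (0.5, -1) is not intersected at this z (z outside [3.5, 12.5]); the sphere at (8.5, 13.5) does not reach this height (|z−center|=7.600 > r=5.5); Taking the first minus the rest: none of the subtracted shapes is present at this height, so the 11×22 cube is unchanged — boundary = 66.00 mm. Overall, the cross-section is a single solid region. Total boundary length (outer) = 66.00 mm.

66.00 mm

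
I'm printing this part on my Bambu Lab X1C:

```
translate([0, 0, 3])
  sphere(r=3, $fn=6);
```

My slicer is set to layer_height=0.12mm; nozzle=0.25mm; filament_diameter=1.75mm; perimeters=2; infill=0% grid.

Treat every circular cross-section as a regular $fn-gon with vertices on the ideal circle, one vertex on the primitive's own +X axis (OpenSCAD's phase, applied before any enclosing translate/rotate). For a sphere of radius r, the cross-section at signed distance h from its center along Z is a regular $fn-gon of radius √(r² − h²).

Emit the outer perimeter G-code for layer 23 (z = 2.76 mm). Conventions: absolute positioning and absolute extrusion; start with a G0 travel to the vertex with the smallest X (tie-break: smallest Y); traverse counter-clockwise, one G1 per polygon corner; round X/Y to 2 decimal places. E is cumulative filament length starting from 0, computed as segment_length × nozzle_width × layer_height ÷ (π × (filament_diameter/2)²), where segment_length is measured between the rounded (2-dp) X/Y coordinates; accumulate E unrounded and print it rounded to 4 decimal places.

G0 X-2.99 Y0.00 Z2.76
G1 X-1.50 Y-2.59 E0.0373
G1 X1.50 Y-2.59 E0.0747
G1 X2.99 Y0.00 E0.1120
G1 X1.50 Y2.59 E0.1492
G1 X-1.50 Y2.59 E0.1866
G1 X-2.99 Y0.00 E0.2239

At z = 2.76 mm: the r=3 sphere slices to a regular 6-gon of circumradius 2.990 (√(r²−h²) with h=0.24 from center). The outline is a single polygon with 6 vertices. Extrusion per mm of travel: 0.25 × 0.12 / (π × 0.875²) = 0.012473. Accumulating E over each segment gives final E = 0.2239.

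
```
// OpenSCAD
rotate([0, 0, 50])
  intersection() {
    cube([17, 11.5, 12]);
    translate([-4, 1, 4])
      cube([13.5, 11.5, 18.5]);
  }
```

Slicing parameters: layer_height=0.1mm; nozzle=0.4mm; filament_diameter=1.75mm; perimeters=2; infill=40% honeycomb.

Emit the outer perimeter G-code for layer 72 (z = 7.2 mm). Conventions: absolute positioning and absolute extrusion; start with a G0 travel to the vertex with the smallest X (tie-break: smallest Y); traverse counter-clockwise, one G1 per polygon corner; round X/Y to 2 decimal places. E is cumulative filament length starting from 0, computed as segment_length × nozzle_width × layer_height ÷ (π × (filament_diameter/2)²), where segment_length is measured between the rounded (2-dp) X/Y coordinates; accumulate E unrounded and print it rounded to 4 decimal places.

At z = 7.2 mm: the 17×11.5 cube contributes its full rectangle; the cube at (-4, 1) is present — its section is the full 13.5×11.5 rectangle; Keeping only the common overlap: the 13.5×11.5 cube at (-4, 1) partially overlaps the 17×11.5 cube; clipping to the common part keeps 99.75 mm² — 1 connected region; (rotated 50° about Z; rotation is an isometry so areas/perimeters/island counts are preserved). The outline is a single polygon with 4 vertices. Extrusion per mm of travel: 0.4 × 0.1 / (π × 0.875²) = 0.016630. Accumulating E over each segment gives final E = 0.6653.

G0 X-8.81 Y7.39 Z7.20
G1 X-0.77 Y0.64 E0.1746
G1 X5.34 Y7.92 E0.3326
G1 X-2.70 Y14.67 E0.5072
G1 X-8.81 Y7.39 E0.6653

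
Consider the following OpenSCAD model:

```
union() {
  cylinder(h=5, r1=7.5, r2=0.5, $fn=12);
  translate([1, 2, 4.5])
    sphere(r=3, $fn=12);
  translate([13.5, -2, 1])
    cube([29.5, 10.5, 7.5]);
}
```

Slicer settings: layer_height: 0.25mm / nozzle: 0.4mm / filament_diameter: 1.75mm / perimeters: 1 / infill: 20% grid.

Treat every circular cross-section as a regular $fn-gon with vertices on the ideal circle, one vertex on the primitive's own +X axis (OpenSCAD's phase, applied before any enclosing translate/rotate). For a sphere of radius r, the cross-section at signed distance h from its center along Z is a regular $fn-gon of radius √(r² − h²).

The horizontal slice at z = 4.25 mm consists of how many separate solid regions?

At z = 4.25 mm: the cone (r1=7.5→r2=0.5) has section circumradius 1.550 here — a regular 12-gon; the r=3 sphere at (1, 2) contributes a regular 12-gon of circumradius √(3²−0.25²) = 2.990; the 29.5×10.5 cube at (13.5, -2) contributes its full rectangle; Combining (union): the regions partially overlap (shared area 5.26 mm²), so overlapping operands fuse into one piece — 2 connected regions. The result has 2 disconnected regions.

2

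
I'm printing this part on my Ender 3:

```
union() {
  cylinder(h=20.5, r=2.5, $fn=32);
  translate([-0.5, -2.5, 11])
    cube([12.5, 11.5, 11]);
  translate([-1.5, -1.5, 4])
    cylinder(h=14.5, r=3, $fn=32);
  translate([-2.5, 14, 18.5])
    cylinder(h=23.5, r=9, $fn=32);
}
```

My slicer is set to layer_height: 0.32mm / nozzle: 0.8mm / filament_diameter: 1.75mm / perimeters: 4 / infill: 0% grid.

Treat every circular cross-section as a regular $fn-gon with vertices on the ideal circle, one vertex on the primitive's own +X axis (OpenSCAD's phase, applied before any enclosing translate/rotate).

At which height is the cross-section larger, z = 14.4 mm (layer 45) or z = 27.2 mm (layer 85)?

layer 85 (z = 27.2 mm)

Layer 45 (z = 14.4): the r=2.5 cylinder contributes a regular 32-gon of circumradius 2.5 (area = (32/2)·2.500²·sin(360°/32) = 19.51 mm²); the 12.5×11.5 cube at (-0.5, -2.5) contributes its full rectangle (area 143.75 mm²); the r=3 cylinder at (-1.5, -1.5) gives a regular 32-gon of circumradius 3 (constant along its height) (area = (32/2)·3.000²·sin(360°/32) = 28.09 mm²); the cylinder at (-2.5, 14) does not reach this height (z outside [18.5, 42]); Combining (union): the regions partially overlap — summed areas 191.35 mm² minus the doubly-counted overlap 24.56 mm² gives 166.79 mm² — area = 166.79 mm². So its area = 166.79 mm². Layer 85 (z = 27.2): the cylinder is not intersected at this z (z outside [0, 20.5]); the cube at (-0.5, -2.5) does not reach this height (z outside [11, 22]); the cylinder at (-1.5, -1.5) is not intersected at this z (z outside [4, 18.5]); the r=9 cylinder at (-2.5, 14) gives a regular 32-gon of circumradius 9 (constant along its height) (area = (32/2)·9.000²·sin(360°/32) = 252.84 mm²); Combining (union): only the r=9 cylinder at (-2.5, 14) is present, so the union is just that shape — area = 252.84 mm². So its area = 252.84 mm². Layer 85 is larger (252.84 vs 166.79 mm²).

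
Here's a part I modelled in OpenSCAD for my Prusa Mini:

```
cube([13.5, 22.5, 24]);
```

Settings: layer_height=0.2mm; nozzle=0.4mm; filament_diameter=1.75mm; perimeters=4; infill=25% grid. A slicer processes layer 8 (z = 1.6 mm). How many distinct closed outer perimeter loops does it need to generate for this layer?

At z = 1.6 mm: the 13.5×22.5 cube contributes its full rectangle. The result has 1 disconnected region.

1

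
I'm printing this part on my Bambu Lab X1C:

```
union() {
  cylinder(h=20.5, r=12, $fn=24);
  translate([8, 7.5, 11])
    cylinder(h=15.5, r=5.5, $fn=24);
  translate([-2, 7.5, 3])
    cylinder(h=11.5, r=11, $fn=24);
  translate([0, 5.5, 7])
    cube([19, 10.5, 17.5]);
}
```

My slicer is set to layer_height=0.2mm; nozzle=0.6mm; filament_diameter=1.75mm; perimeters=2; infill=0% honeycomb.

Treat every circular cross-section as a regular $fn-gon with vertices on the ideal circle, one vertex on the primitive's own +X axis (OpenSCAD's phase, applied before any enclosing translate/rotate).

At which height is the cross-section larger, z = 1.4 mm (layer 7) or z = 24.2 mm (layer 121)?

layer 7 (z = 1.4 mm)

Layer 7 (z = 1.4): the r=12 cylinder gives a regular 24-gon of circumradius 12 (constant along its height) (area = (24/2)·12.000²·sin(360°/24) = 447.24 mm²); the cylinder at (8, 7.5) is absent (z outside [11, 26.5]); the cylinder at (-2, 7.5) is not intersected at this z (z outside [3, 14.5]); the cube at (0, 5.5) is not intersected at this z (z outside [7, 24.5]); Merging all regions: only the r=12 cylinder is present, so the union is just that shape — area = 447.24 mm². So its area = 447.24 mm². Layer 121 (z = 24.2): the cylinder is not intersected at this z (z outside [0, 20.5]); the r=5.5 cylinder at (8, 7.5) gives a regular 24-gon of circumradius 5.5 (constant along its height) (area = (24/2)·5.500²·sin(360°/24) = 93.95 mm²); the cylinder at (-2, 7.5) is absent (z outside [3, 14.5]); the cube at (0, 5.5) is present — its section is the full 19×10.5 rectangle (area 199.50 mm²); Combining (union): the regions partially overlap — summed areas 293.45 mm² minus the doubly-counted overlap 68.36 mm² gives 225.10 mm² — area = 225.10 mm². So its area = 225.10 mm². Layer 7 is larger (447.24 vs 225.10 mm²).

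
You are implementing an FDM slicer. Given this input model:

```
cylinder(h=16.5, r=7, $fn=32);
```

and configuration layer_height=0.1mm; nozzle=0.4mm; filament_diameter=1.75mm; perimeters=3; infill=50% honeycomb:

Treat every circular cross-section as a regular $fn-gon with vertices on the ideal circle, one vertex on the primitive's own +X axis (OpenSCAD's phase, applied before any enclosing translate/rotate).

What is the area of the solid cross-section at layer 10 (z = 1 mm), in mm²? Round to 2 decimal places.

At z = 1 mm: the cylinder: section is a regular 32-gon, circumradius r=7 (area = (32/2)·7.000²·sin(360°/32) = 152.95 mm²). Overall, the cross-section is a single solid region. Net area = 152.95 mm².

152.95 mm²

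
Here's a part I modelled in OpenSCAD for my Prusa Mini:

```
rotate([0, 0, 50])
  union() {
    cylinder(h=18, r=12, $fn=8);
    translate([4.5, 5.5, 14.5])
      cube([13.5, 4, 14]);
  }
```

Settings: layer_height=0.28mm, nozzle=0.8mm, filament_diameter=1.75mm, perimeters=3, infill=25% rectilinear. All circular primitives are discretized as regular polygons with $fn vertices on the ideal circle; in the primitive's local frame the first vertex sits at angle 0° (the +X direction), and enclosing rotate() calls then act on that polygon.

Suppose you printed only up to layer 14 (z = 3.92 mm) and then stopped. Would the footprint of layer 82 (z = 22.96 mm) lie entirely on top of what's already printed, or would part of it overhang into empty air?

Compare the two slices. At z = 3.92: the r=12 cylinder gives a regular 8-gon of circumradius 12 (constant along its height) (area = (8/2)·12.000²·sin(360°/8) = 407.29 mm²); the cube at (4.5, 5.5) does not reach this height (z outside [14.5, 28.5]); Taking the union: only the r=12 cylinder is present, so the union is just that shape — area = 407.29 mm²; (whole slice rotated 50° about Z — lengths, areas and connectivity unchanged). At z = 22.96: the cylinder is not intersected at this z (z outside [0, 18]); the 13.5×4 cube at (4.5, 5.5) contributes its full rectangle (area 54.00 mm²); Merging all regions: only the 13.5×4 cube at (4.5, 5.5) is present, so the union is just that shape — area = 54.00 mm²; (rotated 50° about Z; rotation is an isometry so areas/perimeters/island counts are preserved). Checking containment: at z = 22.96 the cross-section extends beyond the z = 3.92 cross-section by about 37.46 mm².

part overhangs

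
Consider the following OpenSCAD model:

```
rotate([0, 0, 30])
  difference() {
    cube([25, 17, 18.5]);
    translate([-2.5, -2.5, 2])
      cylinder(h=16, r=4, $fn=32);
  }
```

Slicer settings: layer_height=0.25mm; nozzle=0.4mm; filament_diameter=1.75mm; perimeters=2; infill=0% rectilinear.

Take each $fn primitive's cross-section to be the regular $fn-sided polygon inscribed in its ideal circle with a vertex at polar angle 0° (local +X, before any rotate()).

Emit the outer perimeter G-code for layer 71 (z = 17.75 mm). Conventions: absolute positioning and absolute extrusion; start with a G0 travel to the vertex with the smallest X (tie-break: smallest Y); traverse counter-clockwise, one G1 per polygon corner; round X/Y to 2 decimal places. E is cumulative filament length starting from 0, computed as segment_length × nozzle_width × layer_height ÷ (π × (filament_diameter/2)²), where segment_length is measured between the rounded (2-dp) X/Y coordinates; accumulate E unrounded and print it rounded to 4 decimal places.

G0 X-8.50 Y14.72 Z17.75
G1 X-0.30 Y0.52 E0.6817
G1 X0.12 Y0.45 E0.6994
G1 X0.52 Y0.30 E0.7172
G1 X21.65 Y12.50 E1.7316
G1 X13.15 Y27.22 E2.4383
G1 X-8.50 Y14.72 E3.4776

At z = 17.75 mm: the cube is present — its section is the full 25×17 rectangle; the cylinder at (-2.5, -2.5): section is a regular 32-gon, circumradius r=4; Subtracting the remaining from the first: starting from the 25×17 cube, the r=4 cylinder at (-2.5, -2.5) partially overlaps it — only the 0.20 mm² overlap (of its 49.94 mm²) is removed, clipping the outline — 1 connected region; (whole slice rotated 30° about Z — lengths, areas and connectivity unchanged). The outline is a single polygon with 6 vertices. Extrusion per mm of travel: 0.4 × 0.25 / (π × 0.875²) = 0.041575. Accumulating E over each segment gives final E = 3.4776.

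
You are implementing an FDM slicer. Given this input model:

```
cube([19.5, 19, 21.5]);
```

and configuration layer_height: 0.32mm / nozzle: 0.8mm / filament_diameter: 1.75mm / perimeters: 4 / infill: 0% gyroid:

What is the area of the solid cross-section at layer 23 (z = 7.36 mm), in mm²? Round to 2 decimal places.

370.50 mm²

At z = 7.36 mm: the 19.5×19 cube contributes its full rectangle (area 370.50 mm²). Overall, the cross-section is a single solid region. Net area = 370.50 mm².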